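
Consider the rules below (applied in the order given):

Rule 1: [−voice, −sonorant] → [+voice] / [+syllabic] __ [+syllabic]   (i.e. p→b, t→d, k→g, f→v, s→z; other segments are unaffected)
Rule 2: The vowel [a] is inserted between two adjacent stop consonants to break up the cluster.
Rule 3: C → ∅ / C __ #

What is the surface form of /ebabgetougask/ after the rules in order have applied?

ebabagedougas

Rule 1 (intervocalic voicing): /t/ is a voiceless obstruent between vowels /e/ and /o/, so it voices to [d]. /ebabgetougask/ → ebabgedougask.
Rule 2 (stop-cluster a-epenthesis): /b/ and /g/ form a stop–stop cluster, so [a] is inserted between them. /ebabgedougask/ → ebabagedougask.
Rule 3 (final cluster simplification): /k/ is the second consonant of a word-final cluster /sk/, so it deletes. /ebabagedougask/ → ebabagedougas.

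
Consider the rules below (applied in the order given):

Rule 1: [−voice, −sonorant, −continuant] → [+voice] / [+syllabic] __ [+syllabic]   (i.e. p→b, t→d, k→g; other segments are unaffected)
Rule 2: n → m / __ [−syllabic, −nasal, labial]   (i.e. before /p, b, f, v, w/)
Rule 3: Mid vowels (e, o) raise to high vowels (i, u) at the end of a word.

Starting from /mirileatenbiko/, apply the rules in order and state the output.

Rule 1 (intervocalic voicing): /t/ is a voiceless stop between vowels /a/ and /e/, so it voices to [d]. /k/ is a voiceless stop between vowels /i/ and /o/, so it voices to [g]. /mirileatenbiko/ → mirileadenbigo.
Rule 2 (nasal place assimilation): /n/ precedes the labial consonant /b/, so it assimilates in place to [m]. /mirileadenbigo/ → mirileadembigo.
Rule 3 (final vowel raising): /o/ is a mid vowel in word-final position, so it raises to [u]. /mirileadembigo/ → mirileadembigu.

mirileadembigu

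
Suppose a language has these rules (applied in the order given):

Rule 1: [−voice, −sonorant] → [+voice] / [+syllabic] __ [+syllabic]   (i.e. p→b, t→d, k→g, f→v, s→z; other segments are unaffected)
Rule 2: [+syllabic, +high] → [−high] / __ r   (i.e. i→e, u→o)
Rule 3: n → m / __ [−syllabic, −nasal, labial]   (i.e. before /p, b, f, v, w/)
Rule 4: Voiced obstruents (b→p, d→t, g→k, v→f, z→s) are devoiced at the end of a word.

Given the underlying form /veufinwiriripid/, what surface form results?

Rule 1 (intervocalic voicing): /f/ is a voiceless obstruent between vowels /u/ and /i/, so it voices to [v]. /p/ is a voiceless obstruent between vowels /i/ and /i/, so it voices to [b]. /veufinwiriripid/ → veuvinwiriribid.
Rule 2 (pre-rhotic lowering): /i/ is a high vowel immediately before /r/, so it lowers to [e]. /i/ is a high vowel immediately before /r/, so it lowers to [e]. /veuvinwiriribid/ → veuvinwereribid.
Rule 3 (nasal place assimilation): /n/ precedes the labial consonant /w/, so it assimilates in place to [m]. /veuvinwereribid/ → veuvimwereribid.
Rule 4 (final devoicing): /d/ is a voiced obstruent in word-final position, so it devoices to [t]. /veuvimwereribid/ → veuvimwereribit.

veuvimwereribit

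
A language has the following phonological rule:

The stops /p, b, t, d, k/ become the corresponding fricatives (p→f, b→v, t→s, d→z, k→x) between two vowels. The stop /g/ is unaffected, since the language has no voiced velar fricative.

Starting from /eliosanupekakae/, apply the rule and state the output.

eliosanufexaxae

/p/ is a stop between vowels /u/ and /e/, so it spirantizes to the fricative [f].
/k/ is a stop between vowels /e/ and /a/, so it spirantizes to the fricative [x].
/k/ is a stop between vowels /a/ and /a/, so it spirantizes to the fricative [x].
Surface form: [eliosanufexaxae].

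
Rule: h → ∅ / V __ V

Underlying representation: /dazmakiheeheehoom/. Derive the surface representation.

dazmakieeeeoom

/h/ occurs between vowels /i/ and /e/, so it deletes.
/h/ occurs between vowels /e/ and /e/, so it deletes.
/h/ occurs between vowels /e/ and /o/, so it deletes.
Surface form: [dazmakieeeeoom].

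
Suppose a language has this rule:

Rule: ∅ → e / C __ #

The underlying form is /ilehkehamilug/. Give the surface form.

ilehkehamiluge

the form ends in the consonant /g/, so [e] is inserted word-finally.
Surface form: [ilehkehamiluge].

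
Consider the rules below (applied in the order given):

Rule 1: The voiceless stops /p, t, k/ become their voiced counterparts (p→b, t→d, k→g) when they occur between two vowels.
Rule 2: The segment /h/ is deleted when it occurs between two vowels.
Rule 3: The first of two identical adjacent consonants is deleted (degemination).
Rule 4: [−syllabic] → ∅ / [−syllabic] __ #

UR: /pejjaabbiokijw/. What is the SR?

Rule 1 (intervocalic voicing): /k/ is a voiceless stop between vowels /o/ and /i/, so it voices to [g]. /pejjaabbiokijw/ → pejjaabbiogijw.
Rule 2 (intervocalic h-deletion): no segment meets the environment; /pejjaabbiogijw/ is unchanged.
Rule 3 (degemination): /jj/ is a geminate; the first /j/ deletes. /bb/ is a geminate; the first /b/ deletes. /pejjaabbiogijw/ → pejaabiogijw.
Rule 4 (final cluster simplification): /w/ is the second consonant of a word-final cluster /jw/, so it deletes. /pejaabiogijw/ → pejaabiogij.

pejaabiogij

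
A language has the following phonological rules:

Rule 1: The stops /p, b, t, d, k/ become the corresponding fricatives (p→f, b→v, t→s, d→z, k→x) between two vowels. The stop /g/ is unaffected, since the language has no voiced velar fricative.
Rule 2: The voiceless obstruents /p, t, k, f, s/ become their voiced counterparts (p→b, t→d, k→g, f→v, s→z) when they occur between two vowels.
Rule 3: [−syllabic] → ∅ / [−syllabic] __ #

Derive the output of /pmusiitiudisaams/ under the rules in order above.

pmuziiziuzizaam

Rule 1 (intervocalic spirantization): /t/ is a stop between vowels /i/ and /i/, so it spirantizes to the fricative [s]. /d/ is a stop between vowels /u/ and /i/, so it spirantizes to the fricative [z]. /pmusiitiudisaams/ → pmusiisiuzisaams.
Rule 2 (intervocalic voicing): /s/ is a voiceless obstruent between vowels /u/ and /i/, so it voices to [z]. /s/ is a voiceless obstruent between vowels /i/ and /i/, so it voices to [z]. /s/ is a voiceless obstruent between vowels /i/ and /a/, so it voices to [z]. /pmusiisiuzisaams/ → pmuziiziuzizaams.
Rule 3 (final cluster simplification): /s/ is the second consonant of a word-final cluster /ms/, so it deletes. /pmuziiziuzizaams/ → pmuziiziuzizaam.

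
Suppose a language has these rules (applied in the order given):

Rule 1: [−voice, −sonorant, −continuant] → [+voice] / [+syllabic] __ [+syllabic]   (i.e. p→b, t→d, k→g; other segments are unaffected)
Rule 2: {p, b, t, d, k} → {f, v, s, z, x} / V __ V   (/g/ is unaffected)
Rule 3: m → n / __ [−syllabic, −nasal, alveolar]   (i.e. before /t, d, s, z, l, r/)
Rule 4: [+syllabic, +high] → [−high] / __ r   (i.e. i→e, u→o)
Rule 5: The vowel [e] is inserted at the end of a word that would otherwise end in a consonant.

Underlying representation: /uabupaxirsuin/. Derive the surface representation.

uavuvaxersuine

Rule 1 (intervocalic voicing): /p/ is a voiceless stop between vowels /u/ and /a/, so it voices to [b]. /uabupaxirsuin/ → uabubaxirsuin.
Rule 2 (intervocalic spirantization): /b/ is a stop between vowels /a/ and /u/, so it spirantizes to the fricative [v]. /b/ is a stop between vowels /u/ and /a/, so it spirantizes to the fricative [v]. /uabubaxirsuin/ → uavuvaxirsuin.
Rule 3 (nasal place assimilation): no segment meets the environment; /uavuvaxirsuin/ is unchanged.
Rule 4 (pre-rhotic lowering): /i/ is a high vowel immediately before /r/, so it lowers to [e]. /uavuvaxirsuin/ → uavuvaxersuin.
Rule 5 (final e-epenthesis): the form ends in the consonant /n/, so [e] is inserted word-finally. /uavuvaxersuin/ → uavuvaxersuine.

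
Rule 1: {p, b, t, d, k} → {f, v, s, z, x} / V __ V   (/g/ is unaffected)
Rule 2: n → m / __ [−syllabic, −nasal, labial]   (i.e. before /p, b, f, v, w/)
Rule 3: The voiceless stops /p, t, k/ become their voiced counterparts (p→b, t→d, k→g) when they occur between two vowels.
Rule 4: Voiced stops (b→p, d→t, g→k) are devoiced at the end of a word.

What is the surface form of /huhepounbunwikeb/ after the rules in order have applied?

Rule 1 (intervocalic spirantization): /p/ is a stop between vowels /e/ and /o/, so it spirantizes to the fricative [f]. /k/ is a stop between vowels /i/ and /e/, so it spirantizes to the fricative [x]. /huhepounbunwikeb/ → huhefounbunwixeb.
Rule 2 (nasal place assimilation): /n/ precedes the labial consonant /b/, so it assimilates in place to [m]. /n/ precedes the labial consonant /w/, so it assimilates in place to [m]. /huhefounbunwixeb/ → huhefoumbumwixeb.
Rule 3 (intervocalic voicing): no segment meets the environment; /huhefoumbumwixeb/ is unchanged.
Rule 4 (final devoicing): /b/ is a voiced stop in word-final position, so it devoices to [p]. /huhefoumbumwixeb/ → huhefoumbumwixep.

huhefoumbumwixep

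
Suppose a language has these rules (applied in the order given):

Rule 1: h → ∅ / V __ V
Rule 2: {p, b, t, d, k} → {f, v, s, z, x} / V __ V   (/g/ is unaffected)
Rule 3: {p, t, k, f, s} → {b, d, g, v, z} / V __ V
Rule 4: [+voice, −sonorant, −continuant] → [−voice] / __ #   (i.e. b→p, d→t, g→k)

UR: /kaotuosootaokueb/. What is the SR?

Rule 1 (intervocalic h-deletion): no segment meets the environment; /kaotuosootaokueb/ is unchanged.
Rule 2 (intervocalic spirantization): /t/ is a stop between vowels /o/ and /u/, so it spirantizes to the fricative [s]. /t/ is a stop between vowels /o/ and /a/, so it spirantizes to the fricative [s]. /k/ is a stop between vowels /o/ and /u/, so it spirantizes to the fricative [x]. /kaotuosootaokueb/ → kaosuosoosaoxueb.
Rule 3 (intervocalic voicing): /s/ is a voiceless obstruent between vowels /o/ and /u/, so it voices to [z]. /s/ is a voiceless obstruent between vowels /o/ and /o/, so it voices to [z]. /s/ is a voiceless obstruent between vowels /o/ and /a/, so it voices to [z]. /kaosuosoosaoxueb/ → kaozuozoozaoxueb.
Rule 4 (final devoicing): /b/ is a voiced stop in word-final position, so it devoices to [p]. /kaozuozoozaoxueb/ → kaozuozoozaoxuep.

kaozuozoozaoxuep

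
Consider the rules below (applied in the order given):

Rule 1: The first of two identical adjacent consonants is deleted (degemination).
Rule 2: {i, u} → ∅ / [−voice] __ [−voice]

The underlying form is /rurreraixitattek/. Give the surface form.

Rule 1 (degemination): /rr/ is a geminate; the first /r/ deletes. /tt/ is a geminate; the first /t/ deletes. /rurreraixitattek/ → rureraixitatek.
Rule 2 (high vowel syncope): /i/ is a high vowel flanked by voiceless consonants /x/ and /t/, so it deletes. /rureraixitatek/ → rureraixtatek.

rureraixtatek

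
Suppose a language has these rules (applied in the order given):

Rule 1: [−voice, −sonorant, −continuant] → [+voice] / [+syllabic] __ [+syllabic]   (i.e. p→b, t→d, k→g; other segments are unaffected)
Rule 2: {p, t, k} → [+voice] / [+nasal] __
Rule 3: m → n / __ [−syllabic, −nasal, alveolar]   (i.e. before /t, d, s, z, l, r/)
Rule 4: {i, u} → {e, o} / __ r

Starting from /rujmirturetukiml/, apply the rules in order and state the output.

Rule 1 (intervocalic voicing): /t/ is a voiceless stop between vowels /e/ and /u/, so it voices to [d]. /k/ is a voiceless stop between vowels /u/ and /i/, so it voices to [g]. /rujmirturetukiml/ → rujmirturedugiml.
Rule 2 (post-nasal voicing): no segment meets the environment; /rujmirturedugiml/ is unchanged.
Rule 3 (nasal place assimilation): /m/ precedes the alveolar consonant /l/, so it assimilates in place to [n]. /rujmirturedugiml/ → rujmirtureduginl.
Rule 4 (pre-rhotic lowering): /i/ is a high vowel immediately before /r/, so it lowers to [e]. /u/ is a high vowel immediately before /r/, so it lowers to [o]. /rujmirtureduginl/ → rujmertoreduginl.

rujmertoreduginl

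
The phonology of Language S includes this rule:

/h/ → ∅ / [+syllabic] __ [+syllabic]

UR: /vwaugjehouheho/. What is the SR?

/h/ occurs between vowels /e/ and /o/, so it deletes.
/h/ occurs between vowels /u/ and /e/, so it deletes.
/h/ occurs between vowels /e/ and /o/, so it deletes.
Surface form: [vwaugjeoueo].

vwaugjeoueo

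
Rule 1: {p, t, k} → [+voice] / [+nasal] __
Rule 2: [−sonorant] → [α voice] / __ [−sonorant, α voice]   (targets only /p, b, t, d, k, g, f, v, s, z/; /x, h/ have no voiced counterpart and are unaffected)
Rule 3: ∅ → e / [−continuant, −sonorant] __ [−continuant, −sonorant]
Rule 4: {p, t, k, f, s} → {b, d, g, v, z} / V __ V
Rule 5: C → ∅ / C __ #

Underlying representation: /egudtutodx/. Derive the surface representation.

egudedudot

Rule 1 (post-nasal voicing): no segment meets the environment; /egudtutodx/ is unchanged.
Rule 2 (regressive voicing assimilation): /d/ precedes the voiceless obstruent /t/, so it devoices to [t] by assimilation. /d/ precedes the voiceless obstruent /x/, so it devoices to [t] by assimilation. /egudtutodx/ → eguttutotx.
Rule 3 (stop-cluster e-epenthesis): /t/ and /t/ form a stop–stop cluster, so [e] is inserted between them. /eguttutotx/ → egutetutotx.
Rule 4 (intervocalic voicing): /t/ is a voiceless obstruent between vowels /u/ and /e/, so it voices to [d]. /t/ is a voiceless obstruent between vowels /e/ and /u/, so it voices to [d]. /t/ is a voiceless obstruent between vowels /u/ and /o/, so it voices to [d]. /egutetutotx/ → egudedudotx.
Rule 5 (final cluster simplification): /x/ is the second consonant of a word-final cluster /tx/, so it deletes. /egudedudotx/ → egudedudot.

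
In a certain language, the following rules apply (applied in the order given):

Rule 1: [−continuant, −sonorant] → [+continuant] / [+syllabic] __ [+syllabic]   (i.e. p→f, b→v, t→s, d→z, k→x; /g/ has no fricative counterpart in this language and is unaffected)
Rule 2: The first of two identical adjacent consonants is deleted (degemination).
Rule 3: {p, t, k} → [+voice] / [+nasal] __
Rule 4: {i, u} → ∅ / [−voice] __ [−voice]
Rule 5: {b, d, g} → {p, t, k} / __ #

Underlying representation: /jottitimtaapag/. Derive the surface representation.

jotsimdaafak

Rule 1 (intervocalic spirantization): /t/ is a stop between vowels /i/ and /i/, so it spirantizes to the fricative [s]. /p/ is a stop between vowels /a/ and /a/, so it spirantizes to the fricative [f]. /jottitimtaapag/ → jottisimtaafag.
Rule 2 (degemination): /tt/ is a geminate; the first /t/ deletes. /jottisimtaafag/ → jotisimtaafag.
Rule 3 (post-nasal voicing): /t/ is a voiceless stop immediately after the nasal /m/, so it voices to [d]. /jotisimtaafag/ → jotisimdaafag.
Rule 4 (high vowel syncope): /i/ is a high vowel flanked by voiceless consonants /t/ and /s/, so it deletes. /jotisimdaafag/ → jotsimdaafag.
Rule 5 (final devoicing): /g/ is a voiced stop in word-final position, so it devoices to [k]. /jotsimdaafag/ → jotsimdaafak.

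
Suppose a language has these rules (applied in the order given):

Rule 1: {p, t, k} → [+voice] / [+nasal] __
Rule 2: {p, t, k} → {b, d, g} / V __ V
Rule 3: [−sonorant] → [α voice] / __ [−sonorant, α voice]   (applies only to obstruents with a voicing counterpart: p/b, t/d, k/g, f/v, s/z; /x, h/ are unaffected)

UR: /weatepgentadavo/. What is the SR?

weadebgendadavo

Rule 1 (post-nasal voicing): /t/ is a voiceless stop immediately after the nasal /n/, so it voices to [d]. /weatepgentadavo/ → weatepgendadavo.
Rule 2 (intervocalic voicing): /t/ is a voiceless stop between vowels /a/ and /e/, so it voices to [d]. /weatepgendadavo/ → weadepgendadavo.
Rule 3 (regressive voicing assimilation): /p/ precedes the voiced obstruent /g/, so it voices to [b] by assimilation. /weadepgendadavo/ → weadebgendadavo.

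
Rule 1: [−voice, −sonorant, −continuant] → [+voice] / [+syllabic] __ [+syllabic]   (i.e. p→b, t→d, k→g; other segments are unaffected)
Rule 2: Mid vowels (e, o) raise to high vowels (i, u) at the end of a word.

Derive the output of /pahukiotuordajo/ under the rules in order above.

pahugioduordaju

Rule 1 (intervocalic voicing): /k/ is a voiceless stop between vowels /u/ and /i/, so it voices to [g]. /t/ is a voiceless stop between vowels /o/ and /u/, so it voices to [d]. /pahukiotuordajo/ → pahugioduordajo.
Rule 2 (final vowel raising): /o/ is a mid vowel in word-final position, so it raises to [u]. /pahugioduordajo/ → pahugioduordaju.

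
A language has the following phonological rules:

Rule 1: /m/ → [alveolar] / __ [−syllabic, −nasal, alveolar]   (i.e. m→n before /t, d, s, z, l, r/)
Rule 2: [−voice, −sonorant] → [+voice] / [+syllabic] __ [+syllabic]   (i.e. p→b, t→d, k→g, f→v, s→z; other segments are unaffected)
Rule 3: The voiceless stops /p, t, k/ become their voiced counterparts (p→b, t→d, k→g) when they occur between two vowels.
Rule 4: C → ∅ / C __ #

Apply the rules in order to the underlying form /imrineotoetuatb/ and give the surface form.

Rule 1 (nasal place assimilation): /m/ precedes the alveolar consonant /r/, so it assimilates in place to [n]. /imrineotoetuatb/ → inrineotoetuatb.
Rule 2 (intervocalic voicing): /t/ is a voiceless obstruent between vowels /o/ and /o/, so it voices to [d]. /t/ is a voiceless obstruent between vowels /e/ and /u/, so it voices to [d]. /inrineotoetuatb/ → inrineodoeduatb.
Rule 3 (intervocalic voicing): no segment meets the environment; /inrineodoeduatb/ is unchanged.
Rule 4 (final cluster simplification): /b/ is the second consonant of a word-final cluster /tb/, so it deletes. /inrineodoeduatb/ → inrineodoeduat.

inrineodoeduat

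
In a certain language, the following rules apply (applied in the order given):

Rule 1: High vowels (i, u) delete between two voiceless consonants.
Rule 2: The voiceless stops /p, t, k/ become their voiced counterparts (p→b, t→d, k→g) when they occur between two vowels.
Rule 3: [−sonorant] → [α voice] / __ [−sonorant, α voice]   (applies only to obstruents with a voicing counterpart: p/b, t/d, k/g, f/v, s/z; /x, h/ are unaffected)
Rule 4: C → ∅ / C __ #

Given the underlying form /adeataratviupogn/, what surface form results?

Rule 1 (high vowel syncope): no segment meets the environment; /adeataratviupogn/ is unchanged.
Rule 2 (intervocalic voicing): /t/ is a voiceless stop between vowels /a/ and /a/, so it voices to [d]. /p/ is a voiceless stop between vowels /u/ and /o/, so it voices to [b]. /adeataratviupogn/ → adeadaratviubogn.
Rule 3 (regressive voicing assimilation): /t/ precedes the voiced obstruent /v/, so it voices to [d] by assimilation. /adeadaratviubogn/ → adeadaradviubogn.
Rule 4 (final cluster simplification): /n/ is the second consonant of a word-final cluster /gn/, so it deletes. /adeadaradviubogn/ → adeadaradviubog.

adeadaradviubog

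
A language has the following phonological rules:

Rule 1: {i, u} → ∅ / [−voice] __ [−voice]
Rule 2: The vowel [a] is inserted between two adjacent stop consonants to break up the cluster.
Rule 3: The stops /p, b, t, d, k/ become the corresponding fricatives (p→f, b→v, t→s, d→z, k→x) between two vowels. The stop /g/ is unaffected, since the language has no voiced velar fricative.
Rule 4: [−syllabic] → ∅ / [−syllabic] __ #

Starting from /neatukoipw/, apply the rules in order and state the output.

Rule 1 (high vowel syncope): /u/ is a high vowel flanked by voiceless consonants /t/ and /k/, so it deletes. /neatukoipw/ → neatkoipw.
Rule 2 (stop-cluster a-epenthesis): /t/ and /k/ form a stop–stop cluster, so [a] is inserted between them. /neatkoipw/ → neatakoipw.
Rule 3 (intervocalic spirantization): /t/ is a stop between vowels /a/ and /a/, so it spirantizes to the fricative [s]. /k/ is a stop between vowels /a/ and /o/, so it spirantizes to the fricative [x]. /neatakoipw/ → neasaxoipw.
Rule 4 (final cluster simplification): /w/ is the second consonant of a word-final cluster /pw/, so it deletes. /neasaxoipw/ → neasaxoip.

neasaxoip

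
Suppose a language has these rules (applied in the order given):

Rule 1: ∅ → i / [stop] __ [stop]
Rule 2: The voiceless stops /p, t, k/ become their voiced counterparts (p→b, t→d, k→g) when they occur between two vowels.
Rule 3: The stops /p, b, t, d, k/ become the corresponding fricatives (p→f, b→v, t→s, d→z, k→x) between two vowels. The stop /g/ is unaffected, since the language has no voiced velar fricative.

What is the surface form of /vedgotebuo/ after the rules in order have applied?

Rule 1 (stop-cluster i-epenthesis): /d/ and /g/ form a stop–stop cluster, so [i] is inserted between them. /vedgotebuo/ → vedigotebuo.
Rule 2 (intervocalic voicing): /t/ is a voiceless stop between vowels /o/ and /e/, so it voices to [d]. /vedigotebuo/ → vedigodebuo.
Rule 3 (intervocalic spirantization): /d/ is a stop between vowels /e/ and /i/, so it spirantizes to the fricative [z]. /d/ is a stop between vowels /o/ and /e/, so it spirantizes to the fricative [z]. /b/ is a stop between vowels /e/ and /u/, so it spirantizes to the fricative [v]. /vedigodebuo/ → vezigozevuo.

vezigozevuo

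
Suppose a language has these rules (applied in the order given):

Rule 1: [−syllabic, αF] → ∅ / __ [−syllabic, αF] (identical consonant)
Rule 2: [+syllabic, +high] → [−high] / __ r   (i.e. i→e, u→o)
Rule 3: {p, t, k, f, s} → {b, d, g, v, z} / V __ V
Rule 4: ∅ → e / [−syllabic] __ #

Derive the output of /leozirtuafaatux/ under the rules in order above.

Rule 1 (degemination): no segment meets the environment; /leozirtuafaatux/ is unchanged.
Rule 2 (pre-rhotic lowering): /i/ is a high vowel immediately before /r/, so it lowers to [e]. /leozirtuafaatux/ → leozertuafaatux.
Rule 3 (intervocalic voicing): /f/ is a voiceless obstruent between vowels /a/ and /a/, so it voices to [v]. /t/ is a voiceless obstruent between vowels /a/ and /u/, so it voices to [d]. /leozertuafaatux/ → leozertuavaadux.
Rule 4 (final e-epenthesis): the form ends in the consonant /x/, so [e] is inserted word-finally. /leozertuavaadux/ → leozertuavaaduxe.

leozertuavaaduxe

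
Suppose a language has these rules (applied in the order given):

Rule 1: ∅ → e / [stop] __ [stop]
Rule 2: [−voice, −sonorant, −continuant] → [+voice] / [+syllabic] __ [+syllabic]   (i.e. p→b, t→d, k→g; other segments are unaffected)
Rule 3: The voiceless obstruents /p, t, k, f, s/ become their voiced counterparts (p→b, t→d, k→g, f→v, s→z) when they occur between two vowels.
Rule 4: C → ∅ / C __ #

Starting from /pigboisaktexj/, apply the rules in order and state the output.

Rule 1 (stop-cluster e-epenthesis): /g/ and /b/ form a stop–stop cluster, so [e] is inserted between them. /k/ and /t/ form a stop–stop cluster, so [e] is inserted between them. /pigboisaktexj/ → pigeboisaketexj.
Rule 2 (intervocalic voicing): /k/ is a voiceless stop between vowels /a/ and /e/, so it voices to [g]. /t/ is a voiceless stop between vowels /e/ and /e/, so it voices to [d]. /pigeboisaketexj/ → pigeboisagedexj.
Rule 3 (intervocalic voicing): /s/ is a voiceless obstruent between vowels /i/ and /a/, so it voices to [z]. /pigeboisagedexj/ → pigeboizagedexj.
Rule 4 (final cluster simplification): /j/ is the second consonant of a word-final cluster /xj/, so it deletes. /pigeboizagedexj/ → pigeboizagedex.

pigeboizagedex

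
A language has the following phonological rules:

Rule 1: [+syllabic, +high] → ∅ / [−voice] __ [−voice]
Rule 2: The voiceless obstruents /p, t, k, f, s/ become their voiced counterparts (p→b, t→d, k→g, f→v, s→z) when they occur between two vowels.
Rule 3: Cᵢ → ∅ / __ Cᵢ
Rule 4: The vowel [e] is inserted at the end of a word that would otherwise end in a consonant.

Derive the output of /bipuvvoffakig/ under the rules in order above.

Rule 1 (high vowel syncope): no segment meets the environment; /bipuvvoffakig/ is unchanged.
Rule 2 (intervocalic voicing): /p/ is a voiceless obstruent between vowels /i/ and /u/, so it voices to [b]. /k/ is a voiceless obstruent between vowels /a/ and /i/, so it voices to [g]. /bipuvvoffakig/ → bibuvvoffagig.
Rule 3 (degemination): /vv/ is a geminate; the first /v/ deletes. /ff/ is a geminate; the first /f/ deletes. /bibuvvoffagig/ → bibuvofagig.
Rule 4 (final e-epenthesis): the form ends in the consonant /g/, so [e] is inserted word-finally. /bibuvofagig/ → bibuvofagige.

bibuvofagige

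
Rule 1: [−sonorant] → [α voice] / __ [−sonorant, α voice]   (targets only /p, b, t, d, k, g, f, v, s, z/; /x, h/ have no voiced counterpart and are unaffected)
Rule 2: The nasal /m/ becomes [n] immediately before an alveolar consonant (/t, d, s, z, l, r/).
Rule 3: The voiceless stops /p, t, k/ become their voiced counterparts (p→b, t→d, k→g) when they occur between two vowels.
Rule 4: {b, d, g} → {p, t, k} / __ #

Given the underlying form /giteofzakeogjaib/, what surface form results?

gideovzageogjaip

Rule 1 (regressive voicing assimilation): /f/ precedes the voiced obstruent /z/, so it voices to [v] by assimilation. /giteofzakeogjaib/ → giteovzakeogjaib.
Rule 2 (nasal place assimilation): no segment meets the environment; /giteovzakeogjaib/ is unchanged.
Rule 3 (intervocalic voicing): /t/ is a voiceless stop between vowels /i/ and /e/, so it voices to [d]. /k/ is a voiceless stop between vowels /a/ and /e/, so it voices to [g]. /giteovzakeogjaib/ → gideovzageogjaib.
Rule 4 (final devoicing): /b/ is a voiced stop in word-final position, so it devoices to [p]. /gideovzageogjaib/ → gideovzageogjaip.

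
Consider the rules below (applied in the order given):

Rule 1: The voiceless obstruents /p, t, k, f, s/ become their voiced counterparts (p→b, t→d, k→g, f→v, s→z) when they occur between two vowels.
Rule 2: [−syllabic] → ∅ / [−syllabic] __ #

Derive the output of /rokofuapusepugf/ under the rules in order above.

rogovuabuzebug

Rule 1 (intervocalic voicing): /k/ is a voiceless obstruent between vowels /o/ and /o/, so it voices to [g]. /f/ is a voiceless obstruent between vowels /o/ and /u/, so it voices to [v]. /p/ is a voiceless obstruent between vowels /a/ and /u/, so it voices to [b]. /s/ is a voiceless obstruent between vowels /u/ and /e/, so it voices to [z]. /p/ is a voiceless obstruent between vowels /e/ and /u/, so it voices to [b]. /rokofuapusepugf/ → rogovuabuzebugf.
Rule 2 (final cluster simplification): /f/ is the second consonant of a word-final cluster /gf/, so it deletes. /rogovuabuzebugf/ → rogovuabuzebug.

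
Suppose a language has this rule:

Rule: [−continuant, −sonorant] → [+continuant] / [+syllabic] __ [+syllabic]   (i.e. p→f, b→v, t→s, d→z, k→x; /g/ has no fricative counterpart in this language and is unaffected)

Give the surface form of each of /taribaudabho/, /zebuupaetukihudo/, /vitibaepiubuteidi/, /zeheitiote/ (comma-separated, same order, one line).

tarivauzabho, zevuufaesuxihuzo, visivaefiuvuseizi, zeheisiose

/taribaudabho/: /b/ is a stop between vowels /i/ and /a/, so it spirantizes to the fricative [v]. /d/ is a stop between vowels /u/ and /a/, so it spirantizes to the fricative [z]. → [tarivauzabho].
/zebuupaetukihudo/: /b/ is a stop between vowels /e/ and /u/, so it spirantizes to the fricative [v]. /p/ is a stop between vowels /u/ and /a/, so it spirantizes to the fricative [f]. /t/ is a stop between vowels /e/ and /u/, so it spirantizes to the fricative [s]. /k/ is a stop between vowels /u/ and /i/, so it spirantizes to the fricative [x]. /d/ is a stop between vowels /u/ and /o/, so it spirantizes to the fricative [z]. → [zevuufaesuxihuzo].
/vitibaepiubuteidi/: /t/ is a stop between vowels /i/ and /i/, so it spirantizes to the fricative [s]. /b/ is a stop between vowels /i/ and /a/, so it spirantizes to the fricative [v]. /p/ is a stop between vowels /e/ and /i/, so it spirantizes to the fricative [f]. /b/ is a stop between vowels /u/ and /u/, so it spirantizes to the fricative [v]. /t/ is a stop between vowels /u/ and /e/, so it spirantizes to the fricative [s]. /d/ is a stop between vowels /i/ and /i/, so it spirantizes to the fricative [z]. → [visivaefiuvuseizi].
/zeheitiote/: /t/ is a stop between vowels /i/ and /i/, so it spirantizes to the fricative [s]. /t/ is a stop between vowels /o/ and /e/, so it spirantizes to the fricative [s]. → [zeheisiose].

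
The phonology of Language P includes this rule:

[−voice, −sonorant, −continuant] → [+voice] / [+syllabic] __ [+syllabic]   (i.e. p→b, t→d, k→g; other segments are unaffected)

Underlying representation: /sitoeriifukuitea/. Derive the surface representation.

/t/ is a voiceless stop between vowels /i/ and /o/, so it voices to [d].
/k/ is a voiceless stop between vowels /u/ and /u/, so it voices to [g].
/t/ is a voiceless stop between vowels /i/ and /e/, so it voices to [d].
Surface form: [sidoeriifuguidea].

sidoeriifuguidea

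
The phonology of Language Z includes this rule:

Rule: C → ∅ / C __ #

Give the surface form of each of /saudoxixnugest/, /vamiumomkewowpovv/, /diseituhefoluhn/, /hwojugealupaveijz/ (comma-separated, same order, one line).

/saudoxixnugest/: /t/ is the second consonant of a word-final cluster /st/, so it deletes. → [saudoxixnuges].
/vamiumomkewowpovv/: /v/ is the second consonant of a word-final cluster /vv/, so it deletes. → [vamiumomkewowpov].
/diseituhefoluhn/: /n/ is the second consonant of a word-final cluster /hn/, so it deletes. → [diseituhefoluh].
/hwojugealupaveijz/: /z/ is the second consonant of a word-final cluster /jz/, so it deletes. → [hwojugealupaveij].

saudoxixnuges, vamiumomkewowpov, diseituhefoluh, hwojugealupaveij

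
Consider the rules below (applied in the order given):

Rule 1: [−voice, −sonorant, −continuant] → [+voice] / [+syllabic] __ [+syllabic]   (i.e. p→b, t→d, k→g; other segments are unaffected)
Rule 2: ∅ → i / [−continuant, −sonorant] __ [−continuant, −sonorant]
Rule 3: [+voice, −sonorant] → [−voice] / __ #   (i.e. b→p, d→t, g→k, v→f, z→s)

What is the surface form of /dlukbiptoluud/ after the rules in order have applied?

dlukibipitoluut

Rule 1 (intervocalic voicing): no segment meets the environment; /dlukbiptoluud/ is unchanged.
Rule 2 (stop-cluster i-epenthesis): /k/ and /b/ form a stop–stop cluster, so [i] is inserted between them. /p/ and /t/ form a stop–stop cluster, so [i] is inserted between them. /dlukbiptoluud/ → dlukibipitoluud.
Rule 3 (final devoicing): /d/ is a voiced obstruent in word-final position, so it devoices to [t]. /dlukibipitoluud/ → dlukibipitoluut.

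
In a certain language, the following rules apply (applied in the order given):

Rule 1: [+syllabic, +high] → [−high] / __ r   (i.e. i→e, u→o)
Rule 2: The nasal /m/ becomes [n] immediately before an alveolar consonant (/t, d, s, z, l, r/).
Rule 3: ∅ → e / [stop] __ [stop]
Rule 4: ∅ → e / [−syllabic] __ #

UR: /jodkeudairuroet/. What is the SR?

Rule 1 (pre-rhotic lowering): /i/ is a high vowel immediately before /r/, so it lowers to [e]. /u/ is a high vowel immediately before /r/, so it lowers to [o]. /jodkeudairuroet/ → jodkeudaeroroet.
Rule 2 (nasal place assimilation): no segment meets the environment; /jodkeudaeroroet/ is unchanged.
Rule 3 (stop-cluster e-epenthesis): /d/ and /k/ form a stop–stop cluster, so [e] is inserted between them. /jodkeudaeroroet/ → jodekeudaeroroet.
Rule 4 (final e-epenthesis): the form ends in the consonant /t/, so [e] is inserted word-finally. /jodekeudaeroroet/ → jodekeudaeroroete.

jodekeudaeroroete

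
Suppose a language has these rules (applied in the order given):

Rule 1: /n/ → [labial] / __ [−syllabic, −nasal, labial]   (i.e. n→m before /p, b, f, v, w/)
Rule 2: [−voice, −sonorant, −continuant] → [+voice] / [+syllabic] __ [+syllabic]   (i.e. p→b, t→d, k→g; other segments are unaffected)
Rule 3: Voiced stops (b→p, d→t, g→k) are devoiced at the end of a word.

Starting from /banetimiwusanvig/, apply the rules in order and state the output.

Rule 1 (nasal place assimilation): /n/ precedes the labial consonant /v/, so it assimilates in place to [m]. /banetimiwusanvig/ → banetimiwusamvig.
Rule 2 (intervocalic voicing): /t/ is a voiceless stop between vowels /e/ and /i/, so it voices to [d]. /banetimiwusamvig/ → banedimiwusamvig.
Rule 3 (final devoicing): /g/ is a voiced stop in word-final position, so it devoices to [k]. /banedimiwusamvig/ → banedimiwusamvik.

banedimiwusamvik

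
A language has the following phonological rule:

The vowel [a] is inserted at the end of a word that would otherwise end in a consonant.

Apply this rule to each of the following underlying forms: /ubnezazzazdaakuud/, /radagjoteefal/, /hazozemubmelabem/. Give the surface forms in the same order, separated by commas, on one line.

ubnezazzazdaakuuda, radagjoteefala, hazozemubmelabema

/ubnezazzazdaakuud/: the form ends in the consonant /d/, so [a] is inserted word-finally. → [ubnezazzazdaakuuda].
/radagjoteefal/: the form ends in the consonant /l/, so [a] is inserted word-finally. → [radagjoteefala].
/hazozemubmelabem/: the form ends in the consonant /m/, so [a] is inserted word-finally. → [hazozemubmelabema].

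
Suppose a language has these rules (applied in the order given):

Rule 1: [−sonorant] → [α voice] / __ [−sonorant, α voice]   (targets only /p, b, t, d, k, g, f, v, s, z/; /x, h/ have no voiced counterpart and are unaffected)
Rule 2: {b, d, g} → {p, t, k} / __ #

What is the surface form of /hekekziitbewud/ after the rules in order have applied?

Rule 1 (regressive voicing assimilation): /k/ precedes the voiced obstruent /z/, so it voices to [g] by assimilation. /t/ precedes the voiced obstruent /b/, so it voices to [d] by assimilation. /hekekziitbewud/ → hekegziidbewud.
Rule 2 (final devoicing): /d/ is a voiced stop in word-final position, so it devoices to [t]. /hekegziidbewud/ → hekegziidbewut.

hekegziidbewut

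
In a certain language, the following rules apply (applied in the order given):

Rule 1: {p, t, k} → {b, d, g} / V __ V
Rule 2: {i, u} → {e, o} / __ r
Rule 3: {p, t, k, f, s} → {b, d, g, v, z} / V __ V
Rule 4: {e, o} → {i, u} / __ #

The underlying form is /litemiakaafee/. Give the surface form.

lidemiagaavei

Rule 1 (intervocalic voicing): /t/ is a voiceless stop between vowels /i/ and /e/, so it voices to [d]. /k/ is a voiceless stop between vowels /a/ and /a/, so it voices to [g]. /litemiakaafee/ → lidemiagaafee.
Rule 2 (pre-rhotic lowering): no segment meets the environment; /lidemiagaafee/ is unchanged.
Rule 3 (intervocalic voicing): /f/ is a voiceless obstruent between vowels /a/ and /e/, so it voices to [v]. /lidemiagaafee/ → lidemiagaavee.
Rule 4 (final vowel raising): /e/ is a mid vowel in word-final position, so it raises to [i]. /lidemiagaavee/ → lidemiagaavei.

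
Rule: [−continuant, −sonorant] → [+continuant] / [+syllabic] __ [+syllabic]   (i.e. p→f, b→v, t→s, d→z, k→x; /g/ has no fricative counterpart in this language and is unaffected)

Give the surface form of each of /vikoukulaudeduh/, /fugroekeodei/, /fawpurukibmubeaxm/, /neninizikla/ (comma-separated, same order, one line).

vixouxulauzezuh, fugroexeozei, fawpuruxibmuveaxm, neninizikla

/vikoukulaudeduh/: /k/ is a stop between vowels /i/ and /o/, so it spirantizes to the fricative [x]. /k/ is a stop between vowels /u/ and /u/, so it spirantizes to the fricative [x]. /d/ is a stop between vowels /u/ and /e/, so it spirantizes to the fricative [z]. /d/ is a stop between vowels /e/ and /u/, so it spirantizes to the fricative [z]. → [vixouxulauzezuh].
/fugroekeodei/: /k/ is a stop between vowels /e/ and /e/, so it spirantizes to the fricative [x]. /d/ is a stop between vowels /o/ and /e/, so it spirantizes to the fricative [z]. → [fugroexeozei].
/fawpurukibmubeaxm/: /k/ is a stop between vowels /u/ and /i/, so it spirantizes to the fricative [x]. /b/ is a stop between vowels /u/ and /e/, so it spirantizes to the fricative [v]. → [fawpuruxibmuveaxm].
/neninizikla/: the rule's environment is not met; surfaces unchanged as [neninizikla].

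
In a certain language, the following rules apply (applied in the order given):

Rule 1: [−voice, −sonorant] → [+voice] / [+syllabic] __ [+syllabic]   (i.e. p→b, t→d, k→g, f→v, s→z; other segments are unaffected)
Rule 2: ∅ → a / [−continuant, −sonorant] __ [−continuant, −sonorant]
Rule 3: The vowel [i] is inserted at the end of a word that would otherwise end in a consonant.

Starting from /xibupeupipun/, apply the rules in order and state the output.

Rule 1 (intervocalic voicing): /p/ is a voiceless obstruent between vowels /u/ and /e/, so it voices to [b]. /p/ is a voiceless obstruent between vowels /u/ and /i/, so it voices to [b]. /p/ is a voiceless obstruent between vowels /i/ and /u/, so it voices to [b]. /xibupeupipun/ → xibubeubibun.
Rule 2 (stop-cluster a-epenthesis): no segment meets the environment; /xibubeubibun/ is unchanged.
Rule 3 (final i-epenthesis): the form ends in the consonant /n/, so [i] is inserted word-finally. /xibubeubibun/ → xibubeubibuni.

xibubeubibuni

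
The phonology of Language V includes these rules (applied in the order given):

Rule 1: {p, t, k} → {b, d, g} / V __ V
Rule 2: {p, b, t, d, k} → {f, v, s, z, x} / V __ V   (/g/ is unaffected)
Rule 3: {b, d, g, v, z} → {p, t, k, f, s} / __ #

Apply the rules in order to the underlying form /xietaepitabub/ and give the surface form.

xiezaevizavup

Rule 1 (intervocalic voicing): /t/ is a voiceless stop between vowels /e/ and /a/, so it voices to [d]. /p/ is a voiceless stop between vowels /e/ and /i/, so it voices to [b]. /t/ is a voiceless stop between vowels /i/ and /a/, so it voices to [d]. /xietaepitabub/ → xiedaebidabub.
Rule 2 (intervocalic spirantization): /d/ is a stop between vowels /e/ and /a/, so it spirantizes to the fricative [z]. /b/ is a stop between vowels /e/ and /i/, so it spirantizes to the fricative [v]. /d/ is a stop between vowels /i/ and /a/, so it spirantizes to the fricative [z]. /b/ is a stop between vowels /a/ and /u/, so it spirantizes to the fricative [v]. /xiedaebidabub/ → xiezaevizavub.
Rule 3 (final devoicing): /b/ is a voiced obstruent in word-final position, so it devoices to [p]. /xiezaevizavub/ → xiezaevizavup.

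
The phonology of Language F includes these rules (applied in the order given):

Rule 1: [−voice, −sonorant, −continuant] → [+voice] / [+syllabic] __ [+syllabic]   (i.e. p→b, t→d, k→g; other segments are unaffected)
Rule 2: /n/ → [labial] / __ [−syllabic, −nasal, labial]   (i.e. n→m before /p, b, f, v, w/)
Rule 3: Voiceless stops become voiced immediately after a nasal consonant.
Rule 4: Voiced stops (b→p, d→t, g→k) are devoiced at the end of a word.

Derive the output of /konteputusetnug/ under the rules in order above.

Rule 1 (intervocalic voicing): /p/ is a voiceless stop between vowels /e/ and /u/, so it voices to [b]. /t/ is a voiceless stop between vowels /u/ and /u/, so it voices to [d]. /konteputusetnug/ → kontebudusetnug.
Rule 2 (nasal place assimilation): no segment meets the environment; /kontebudusetnug/ is unchanged.
Rule 3 (post-nasal voicing): /t/ is a voiceless stop immediately after the nasal /n/, so it voices to [d]. /kontebudusetnug/ → kondebudusetnug.
Rule 4 (final devoicing): /g/ is a voiced stop in word-final position, so it devoices to [k]. /kondebudusetnug/ → kondebudusetnuk.

kondebudusetnuk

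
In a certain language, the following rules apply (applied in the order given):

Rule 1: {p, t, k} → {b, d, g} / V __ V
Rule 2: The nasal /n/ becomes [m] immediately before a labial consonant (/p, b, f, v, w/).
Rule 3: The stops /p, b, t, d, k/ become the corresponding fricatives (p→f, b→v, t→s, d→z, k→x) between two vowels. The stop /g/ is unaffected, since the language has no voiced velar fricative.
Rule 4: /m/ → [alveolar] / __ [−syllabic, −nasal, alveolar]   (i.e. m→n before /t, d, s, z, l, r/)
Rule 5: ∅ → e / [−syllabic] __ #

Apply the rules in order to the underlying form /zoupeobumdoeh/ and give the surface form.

Rule 1 (intervocalic voicing): /p/ is a voiceless stop between vowels /u/ and /e/, so it voices to [b]. /zoupeobumdoeh/ → zoubeobumdoeh.
Rule 2 (nasal place assimilation): no segment meets the environment; /zoubeobumdoeh/ is unchanged.
Rule 3 (intervocalic spirantization): /b/ is a stop between vowels /u/ and /e/, so it spirantizes to the fricative [v]. /b/ is a stop between vowels /o/ and /u/, so it spirantizes to the fricative [v]. /zoubeobumdoeh/ → zouveovumdoeh.
Rule 4 (nasal place assimilation): /m/ precedes the alveolar consonant /d/, so it assimilates in place to [n]. /zouveovumdoeh/ → zouveovundoeh.
Rule 5 (final e-epenthesis): the form ends in the consonant /h/, so [e] is inserted word-finally. /zouveovundoeh/ → zouveovundoehe.

zouveovundoehe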